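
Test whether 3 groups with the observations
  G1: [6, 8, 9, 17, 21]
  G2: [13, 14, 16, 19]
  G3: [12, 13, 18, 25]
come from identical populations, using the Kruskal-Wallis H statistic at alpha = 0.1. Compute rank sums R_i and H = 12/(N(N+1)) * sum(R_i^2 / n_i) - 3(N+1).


Step 1: Combine all N = 13 observations and assign midranks.
sorted (value, group, rank): (6,G1,1), (8,G1,2), (9,G1,3), (12,G3,4), (13,G2,5.5), (13,G3,5.5), (14,G2,7), (16,G2,8), (17,G1,9), (18,G3,10), (19,G2,11), (21,G1,12), (25,G3,13)
Step 2: Sum ranks within each group.
R_1 = 27 (n_1 = 5)
R_2 = 31.5 (n_2 = 4)
R_3 = 32.5 (n_3 = 4)
Step 3: H = 12/(N(N+1)) * sum(R_i^2/n_i) - 3(N+1)
     = 12/(13*14) * (27^2/5 + 31.5^2/4 + 32.5^2/4) - 3*14
     = 0.065934 * 657.925 - 42
     = 1.379670.
Step 4: Ties present; correction factor C = 1 - 6/(13^3 - 13) = 0.997253. Corrected H = 1.379670 / 0.997253 = 1.383471.
Step 5: Under H0, H ~ chi^2(2); p-value = 0.500706.
Step 6: alpha = 0.1. fail to reject H0.

H = 1.3835, df = 2, p = 0.500706, fail to reject H0.


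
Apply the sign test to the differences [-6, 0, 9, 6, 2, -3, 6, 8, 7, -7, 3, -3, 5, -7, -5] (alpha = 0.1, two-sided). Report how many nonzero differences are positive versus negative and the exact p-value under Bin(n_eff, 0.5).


Step 1: Discard zero differences. Original n = 15; n_eff = number of nonzero differences = 14.
Nonzero differences (with sign): -6, +9, +6, +2, -3, +6, +8, +7, -7, +3, -3, +5, -7, -5
Step 2: Count signs: positive = 8, negative = 6.
Step 3: Under H0: P(positive) = 0.5, so the number of positives S ~ Bin(14, 0.5).
Step 4: Two-sided exact p-value = sum of Bin(14,0.5) probabilities at or below the observed probability = 0.790527.
Step 5: alpha = 0.1. fail to reject H0.

n_eff = 14, pos = 8, neg = 6, p = 0.790527, fail to reject H0.


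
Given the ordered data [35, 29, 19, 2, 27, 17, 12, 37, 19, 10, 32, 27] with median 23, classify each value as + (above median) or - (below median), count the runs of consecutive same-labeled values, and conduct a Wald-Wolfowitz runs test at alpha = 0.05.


Step 1: Compute median = 23; label A = above, B = below.
Labels in order: AABBABBABBAA  (n_A = 6, n_B = 6)
Step 2: Count runs R = 7.
Step 3: Under H0 (random ordering), E[R] = 2*n_A*n_B/(n_A+n_B) + 1 = 2*6*6/12 + 1 = 7.0000.
        Var[R] = 2*n_A*n_B*(2*n_A*n_B - n_A - n_B) / ((n_A+n_B)^2 * (n_A+n_B-1)) = 4320/1584 = 2.7273.
        SD[R] = 1.6514.
Step 4: R = E[R], so z = 0 with no continuity correction.
Step 5: Two-sided p-value via normal approximation = 2*(1 - Phi(|z|)) = 1.000000.
Step 6: alpha = 0.05. fail to reject H0.

R = 7, z = 0.0000, p = 1.000000, fail to reject H0.


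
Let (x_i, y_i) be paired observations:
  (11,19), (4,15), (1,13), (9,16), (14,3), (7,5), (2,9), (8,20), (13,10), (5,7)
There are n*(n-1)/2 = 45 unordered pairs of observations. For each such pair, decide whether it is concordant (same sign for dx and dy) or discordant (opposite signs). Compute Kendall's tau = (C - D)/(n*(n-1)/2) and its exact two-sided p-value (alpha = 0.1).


Step 1: Enumerate the 45 unordered pairs (i,j) with i<j and classify each by sign(x_j-x_i) * sign(y_j-y_i).
  (1,2):dx=-7,dy=-4->C; (1,3):dx=-10,dy=-6->C; (1,4):dx=-2,dy=-3->C; (1,5):dx=+3,dy=-16->D
  (1,6):dx=-4,dy=-14->C; (1,7):dx=-9,dy=-10->C; (1,8):dx=-3,dy=+1->D; (1,9):dx=+2,dy=-9->D
  (1,10):dx=-6,dy=-12->C; (2,3):dx=-3,dy=-2->C; (2,4):dx=+5,dy=+1->C; (2,5):dx=+10,dy=-12->D
  (2,6):dx=+3,dy=-10->D; (2,7):dx=-2,dy=-6->C; (2,8):dx=+4,dy=+5->C; (2,9):dx=+9,dy=-5->D
  (2,10):dx=+1,dy=-8->D; (3,4):dx=+8,dy=+3->C; (3,5):dx=+13,dy=-10->D; (3,6):dx=+6,dy=-8->D
  (3,7):dx=+1,dy=-4->D; (3,8):dx=+7,dy=+7->C; (3,9):dx=+12,dy=-3->D; (3,10):dx=+4,dy=-6->D
  (4,5):dx=+5,dy=-13->D; (4,6):dx=-2,dy=-11->C; (4,7):dx=-7,dy=-7->C; (4,8):dx=-1,dy=+4->D
  (4,9):dx=+4,dy=-6->D; (4,10):dx=-4,dy=-9->C; (5,6):dx=-7,dy=+2->D; (5,7):dx=-12,dy=+6->D
  (5,8):dx=-6,dy=+17->D; (5,9):dx=-1,dy=+7->D; (5,10):dx=-9,dy=+4->D; (6,7):dx=-5,dy=+4->D
  (6,8):dx=+1,dy=+15->C; (6,9):dx=+6,dy=+5->C; (6,10):dx=-2,dy=+2->D; (7,8):dx=+6,dy=+11->C
  (7,9):dx=+11,dy=+1->C; (7,10):dx=+3,dy=-2->D; (8,9):dx=+5,dy=-10->D; (8,10):dx=-3,dy=-13->C
  (9,10):dx=-8,dy=-3->C
Step 2: C = 21, D = 24, total pairs = 45.
Step 3: tau = (C - D)/(n(n-1)/2) = (21 - 24)/45 = -0.066667.
Step 4: Exact two-sided p-value (enumerate n! = 3628800 permutations of y under H0): p = 0.861801.
Step 5: alpha = 0.1. fail to reject H0.

tau_b = -0.0667 (C=21, D=24), p = 0.861801, fail to reject H0.


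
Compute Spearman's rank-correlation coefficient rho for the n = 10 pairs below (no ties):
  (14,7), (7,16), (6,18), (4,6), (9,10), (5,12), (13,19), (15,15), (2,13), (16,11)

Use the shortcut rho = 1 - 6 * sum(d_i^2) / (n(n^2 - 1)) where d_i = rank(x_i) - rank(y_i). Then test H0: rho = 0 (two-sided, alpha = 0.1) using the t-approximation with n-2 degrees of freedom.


Step 1: Rank x and y separately (midranks; no ties here).
rank(x): 14->8, 7->5, 6->4, 4->2, 9->6, 5->3, 13->7, 15->9, 2->1, 16->10
rank(y): 7->2, 16->8, 18->9, 6->1, 10->3, 12->5, 19->10, 15->7, 13->6, 11->4
Step 2: d_i = R_x(i) - R_y(i); compute d_i^2.
  (8-2)^2=36, (5-8)^2=9, (4-9)^2=25, (2-1)^2=1, (6-3)^2=9, (3-5)^2=4, (7-10)^2=9, (9-7)^2=4, (1-6)^2=25, (10-4)^2=36
sum(d^2) = 158.
Step 3: rho = 1 - 6*158 / (10*(10^2 - 1)) = 1 - 948/990 = 0.042424.
Step 4: Under H0, t = rho * sqrt((n-2)/(1-rho^2)) = 0.1201 ~ t(8).
Step 5: Two-sided p-value from the t-distribution with 8 df = 0.907364.
Step 6: alpha = 0.1. fail to reject H0.

rho = 0.0424, p = 0.907364, fail to reject H0 at alpha = 0.1.


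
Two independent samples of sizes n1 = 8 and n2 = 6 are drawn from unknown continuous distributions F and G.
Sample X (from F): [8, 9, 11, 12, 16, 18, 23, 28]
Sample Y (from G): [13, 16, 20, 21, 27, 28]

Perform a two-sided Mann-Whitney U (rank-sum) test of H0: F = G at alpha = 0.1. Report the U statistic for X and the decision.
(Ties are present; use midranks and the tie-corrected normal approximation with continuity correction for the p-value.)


Step 1: Combine and sort all 14 observations; assign midranks.
sorted (value, group): (8,X), (9,X), (11,X), (12,X), (13,Y), (16,X), (16,Y), (18,X), (20,Y), (21,Y), (23,X), (27,Y), (28,X), (28,Y)
ranks: 8->1, 9->2, 11->3, 12->4, 13->5, 16->6.5, 16->6.5, 18->8, 20->9, 21->10, 23->11, 27->12, 28->13.5, 28->13.5
Step 2: Rank sum for X: R1 = 1 + 2 + 3 + 4 + 6.5 + 8 + 11 + 13.5 = 49.
Step 3: U_X = R1 - n1(n1+1)/2 = 49 - 8*9/2 = 49 - 36 = 13.
       U_Y = n1*n2 - U_X = 48 - 13 = 35.
Step 4: Ties are present, so use the tie-corrected normal approximation (with continuity correction) for the p-value.
Step 5: p-value = 0.174295; compare to alpha = 0.1. fail to reject H0.

U_X = 13, p = 0.174295, fail to reject H0 at alpha = 0.1.


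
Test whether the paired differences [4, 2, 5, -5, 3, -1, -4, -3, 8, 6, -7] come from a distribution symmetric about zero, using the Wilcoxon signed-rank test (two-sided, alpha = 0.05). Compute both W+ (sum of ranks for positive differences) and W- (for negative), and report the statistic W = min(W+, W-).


Step 1: Drop any zero differences (none here) and take |d_i|.
|d| = [4, 2, 5, 5, 3, 1, 4, 3, 8, 6, 7]
Step 2: Midrank |d_i| (ties get averaged ranks).
ranks: |4|->5.5, |2|->2, |5|->7.5, |5|->7.5, |3|->3.5, |1|->1, |4|->5.5, |3|->3.5, |8|->11, |6|->9, |7|->10
Step 3: Attach original signs; sum ranks with positive sign and with negative sign.
W+ = 5.5 + 2 + 7.5 + 3.5 + 11 + 9 = 38.5
W- = 7.5 + 1 + 5.5 + 3.5 + 10 = 27.5
(Check: W+ + W- = 66 should equal n(n+1)/2 = 66.)
Step 4: Test statistic W = min(W+, W-) = 27.5.
Step 5: Ties in |d|, so use the tie-corrected normal approximation.
        E[W] = n(n+1)/4 = 11*12/4 = 33.
        Tie groups: |d|=3 (t=2), |d|=4 (t=2), |d|=5 (t=2); sum(t^3 - t) = 18.
        Var[W] = n(n+1)(2n+1)/24 - sum(t^3-t)/48 = 3036/24 - 18/48 = 126.125.
        z = (W - E[W]) / sqrt(Var[W]) = (27.5 - 33) / 11.2305 = -0.4897.
        Two-sided p = 2*Phi(z) = 0.624321.
Step 6: alpha = 0.05. fail to reject H0.

W+ = 38.5, W- = 27.5, W = min = 27.5, p = 0.624321, fail to reject H0.


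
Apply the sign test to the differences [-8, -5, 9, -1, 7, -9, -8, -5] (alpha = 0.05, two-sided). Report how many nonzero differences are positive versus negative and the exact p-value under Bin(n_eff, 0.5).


Step 1: Discard zero differences. Original n = 8; n_eff = number of nonzero differences = 8.
Nonzero differences (with sign): -8, -5, +9, -1, +7, -9, -8, -5
Step 2: Count signs: positive = 2, negative = 6.
Step 3: Under H0: P(positive) = 0.5, so the number of positives S ~ Bin(8, 0.5).
Step 4: Two-sided exact p-value = sum of Bin(8,0.5) probabilities at or below the observed probability = 0.289062.
Step 5: alpha = 0.05. fail to reject H0.

n_eff = 8, pos = 2, neg = 6, p = 0.289062, fail to reject H0.


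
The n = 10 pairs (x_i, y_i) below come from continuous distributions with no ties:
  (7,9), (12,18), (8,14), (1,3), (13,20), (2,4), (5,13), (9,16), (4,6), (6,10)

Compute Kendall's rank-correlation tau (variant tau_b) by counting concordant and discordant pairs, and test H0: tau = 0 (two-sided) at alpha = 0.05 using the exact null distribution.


Step 1: Enumerate the 45 unordered pairs (i,j) with i<j and classify each by sign(x_j-x_i) * sign(y_j-y_i).
  (1,2):dx=+5,dy=+9->C; (1,3):dx=+1,dy=+5->C; (1,4):dx=-6,dy=-6->C; (1,5):dx=+6,dy=+11->C
  (1,6):dx=-5,dy=-5->C; (1,7):dx=-2,dy=+4->D; (1,8):dx=+2,dy=+7->C; (1,9):dx=-3,dy=-3->C
  (1,10):dx=-1,dy=+1->D; (2,3):dx=-4,dy=-4->C; (2,4):dx=-11,dy=-15->C; (2,5):dx=+1,dy=+2->C
  (2,6):dx=-10,dy=-14->C; (2,7):dx=-7,dy=-5->C; (2,8):dx=-3,dy=-2->C; (2,9):dx=-8,dy=-12->C
  (2,10):dx=-6,dy=-8->C; (3,4):dx=-7,dy=-11->C; (3,5):dx=+5,dy=+6->C; (3,6):dx=-6,dy=-10->C
  (3,7):dx=-3,dy=-1->C; (3,8):dx=+1,dy=+2->C; (3,9):dx=-4,dy=-8->C; (3,10):dx=-2,dy=-4->C
  (4,5):dx=+12,dy=+17->C; (4,6):dx=+1,dy=+1->C; (4,7):dx=+4,dy=+10->C; (4,8):dx=+8,dy=+13->C
  (4,9):dx=+3,dy=+3->C; (4,10):dx=+5,dy=+7->C; (5,6):dx=-11,dy=-16->C; (5,7):dx=-8,dy=-7->C
  (5,8):dx=-4,dy=-4->C; (5,9):dx=-9,dy=-14->C; (5,10):dx=-7,dy=-10->C; (6,7):dx=+3,dy=+9->C
  (6,8):dx=+7,dy=+12->C; (6,9):dx=+2,dy=+2->C; (6,10):dx=+4,dy=+6->C; (7,8):dx=+4,dy=+3->C
  (7,9):dx=-1,dy=-7->C; (7,10):dx=+1,dy=-3->D; (8,9):dx=-5,dy=-10->C; (8,10):dx=-3,dy=-6->C
  (9,10):dx=+2,dy=+4->C
Step 2: C = 42, D = 3, total pairs = 45.
Step 3: tau = (C - D)/(n(n-1)/2) = (42 - 3)/45 = 0.866667.
Step 4: Exact two-sided p-value (enumerate n! = 3628800 permutations of y under H0): p = 0.000115.
Step 5: alpha = 0.05. reject H0.

tau_b = 0.8667 (C=42, D=3), p = 0.000115, reject H0.


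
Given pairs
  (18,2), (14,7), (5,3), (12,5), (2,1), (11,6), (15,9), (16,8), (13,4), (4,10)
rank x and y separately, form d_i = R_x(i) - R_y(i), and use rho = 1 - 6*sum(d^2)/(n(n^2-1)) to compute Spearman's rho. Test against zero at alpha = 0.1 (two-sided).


Step 1: Rank x and y separately (midranks; no ties here).
rank(x): 18->10, 14->7, 5->3, 12->5, 2->1, 11->4, 15->8, 16->9, 13->6, 4->2
rank(y): 2->2, 7->7, 3->3, 5->5, 1->1, 6->6, 9->9, 8->8, 4->4, 10->10
Step 2: d_i = R_x(i) - R_y(i); compute d_i^2.
  (10-2)^2=64, (7-7)^2=0, (3-3)^2=0, (5-5)^2=0, (1-1)^2=0, (4-6)^2=4, (8-9)^2=1, (9-8)^2=1, (6-4)^2=4, (2-10)^2=64
sum(d^2) = 138.
Step 3: rho = 1 - 6*138 / (10*(10^2 - 1)) = 1 - 828/990 = 0.163636.
Step 4: Under H0, t = rho * sqrt((n-2)/(1-rho^2)) = 0.4692 ~ t(8).
Step 5: Two-sided p-value from the t-distribution with 8 df = 0.651477.
Step 6: alpha = 0.1. fail to reject H0.

rho = 0.1636, p = 0.651477, fail to reject H0 at alpha = 0.1.


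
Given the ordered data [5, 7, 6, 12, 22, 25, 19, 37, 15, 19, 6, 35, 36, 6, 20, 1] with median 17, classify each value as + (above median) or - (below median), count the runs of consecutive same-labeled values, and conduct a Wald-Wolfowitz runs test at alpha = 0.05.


Step 1: Compute median = 17; label A = above, B = below.
Labels in order: BBBBAAAABABAABAB  (n_A = 8, n_B = 8)
Step 2: Count runs R = 9.
Step 3: Under H0 (random ordering), E[R] = 2*n_A*n_B/(n_A+n_B) + 1 = 2*8*8/16 + 1 = 9.0000.
        Var[R] = 2*n_A*n_B*(2*n_A*n_B - n_A - n_B) / ((n_A+n_B)^2 * (n_A+n_B-1)) = 14336/3840 = 3.7333.
        SD[R] = 1.9322.
Step 4: R = E[R], so z = 0 with no continuity correction.
Step 5: Two-sided p-value via normal approximation = 2*(1 - Phi(|z|)) = 1.000000.
Step 6: alpha = 0.05. fail to reject H0.

R = 9, z = 0.0000, p = 1.000000, fail to reject H0.


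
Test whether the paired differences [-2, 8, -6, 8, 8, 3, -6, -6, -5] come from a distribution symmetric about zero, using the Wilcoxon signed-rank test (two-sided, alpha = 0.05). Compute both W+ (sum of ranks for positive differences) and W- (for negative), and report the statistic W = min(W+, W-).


Step 1: Drop any zero differences (none here) and take |d_i|.
|d| = [2, 8, 6, 8, 8, 3, 6, 6, 5]
Step 2: Midrank |d_i| (ties get averaged ranks).
ranks: |2|->1, |8|->8, |6|->5, |8|->8, |8|->8, |3|->2, |6|->5, |6|->5, |5|->3
Step 3: Attach original signs; sum ranks with positive sign and with negative sign.
W+ = 8 + 8 + 8 + 2 = 26
W- = 1 + 5 + 5 + 5 + 3 = 19
(Check: W+ + W- = 45 should equal n(n+1)/2 = 45.)
Step 4: Test statistic W = min(W+, W-) = 19.
Step 5: Ties in |d|, so use the tie-corrected normal approximation.
        E[W] = n(n+1)/4 = 9*10/4 = 22.5.
        Tie groups: |d|=6 (t=3), |d|=8 (t=3); sum(t^3 - t) = 48.
        Var[W] = n(n+1)(2n+1)/24 - sum(t^3-t)/48 = 1710/24 - 48/48 = 70.25.
        z = (W - E[W]) / sqrt(Var[W]) = (19 - 22.5) / 8.3815 = -0.4176.
        Two-sided p = 2*Phi(z) = 0.676251.
Step 6: alpha = 0.05. fail to reject H0.

W+ = 26, W- = 19, W = min = 19, p = 0.676251, fail to reject H0.


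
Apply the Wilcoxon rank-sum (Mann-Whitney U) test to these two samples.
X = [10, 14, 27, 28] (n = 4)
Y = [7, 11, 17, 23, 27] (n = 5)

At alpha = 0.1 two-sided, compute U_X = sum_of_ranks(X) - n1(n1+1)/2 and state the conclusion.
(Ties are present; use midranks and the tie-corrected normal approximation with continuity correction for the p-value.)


Step 1: Combine and sort all 9 observations; assign midranks.
sorted (value, group): (7,Y), (10,X), (11,Y), (14,X), (17,Y), (23,Y), (27,X), (27,Y), (28,X)
ranks: 7->1, 10->2, 11->3, 14->4, 17->5, 23->6, 27->7.5, 27->7.5, 28->9
Step 2: Rank sum for X: R1 = 2 + 4 + 7.5 + 9 = 22.5.
Step 3: U_X = R1 - n1(n1+1)/2 = 22.5 - 4*5/2 = 22.5 - 10 = 12.5.
       U_Y = n1*n2 - U_X = 20 - 12.5 = 7.5.
Step 4: Ties are present, so use the tie-corrected normal approximation (with continuity correction) for the p-value.
Step 5: p-value = 0.622753; compare to alpha = 0.1. fail to reject H0.

U_X = 12.5, p = 0.622753, fail to reject H0 at alpha = 0.1.


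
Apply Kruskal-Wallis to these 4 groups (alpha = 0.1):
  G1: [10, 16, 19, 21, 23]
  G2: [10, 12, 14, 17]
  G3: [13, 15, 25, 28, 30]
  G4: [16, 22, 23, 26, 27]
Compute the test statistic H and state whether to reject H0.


Step 1: Combine all N = 19 observations and assign midranks.
sorted (value, group, rank): (10,G1,1.5), (10,G2,1.5), (12,G2,3), (13,G3,4), (14,G2,5), (15,G3,6), (16,G1,7.5), (16,G4,7.5), (17,G2,9), (19,G1,10), (21,G1,11), (22,G4,12), (23,G1,13.5), (23,G4,13.5), (25,G3,15), (26,G4,16), (27,G4,17), (28,G3,18), (30,G3,19)
Step 2: Sum ranks within each group.
R_1 = 43.5 (n_1 = 5)
R_2 = 18.5 (n_2 = 4)
R_3 = 62 (n_3 = 5)
R_4 = 66 (n_4 = 5)
Step 3: H = 12/(N(N+1)) * sum(R_i^2/n_i) - 3(N+1)
     = 12/(19*20) * (43.5^2/5 + 18.5^2/4 + 62^2/5 + 66^2/5) - 3*20
     = 0.031579 * 2104.01 - 60
     = 6.442500.
Step 4: Ties present; correction factor C = 1 - 18/(19^3 - 19) = 0.997368. Corrected H = 6.442500 / 0.997368 = 6.459499.
Step 5: Under H0, H ~ chi^2(3); p-value = 0.091274.
Step 6: alpha = 0.1. reject H0.

H = 6.4595, df = 3, p = 0.091274, reject H0.


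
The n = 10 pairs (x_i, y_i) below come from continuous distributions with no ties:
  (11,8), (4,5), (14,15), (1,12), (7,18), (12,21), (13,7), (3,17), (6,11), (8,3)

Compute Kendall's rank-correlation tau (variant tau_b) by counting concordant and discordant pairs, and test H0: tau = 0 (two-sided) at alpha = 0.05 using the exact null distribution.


Step 1: Enumerate the 45 unordered pairs (i,j) with i<j and classify each by sign(x_j-x_i) * sign(y_j-y_i).
  (1,2):dx=-7,dy=-3->C; (1,3):dx=+3,dy=+7->C; (1,4):dx=-10,dy=+4->D; (1,5):dx=-4,dy=+10->D
  (1,6):dx=+1,dy=+13->C; (1,7):dx=+2,dy=-1->D; (1,8):dx=-8,dy=+9->D; (1,9):dx=-5,dy=+3->D
  (1,10):dx=-3,dy=-5->C; (2,3):dx=+10,dy=+10->C; (2,4):dx=-3,dy=+7->D; (2,5):dx=+3,dy=+13->C
  (2,6):dx=+8,dy=+16->C; (2,7):dx=+9,dy=+2->C; (2,8):dx=-1,dy=+12->D; (2,9):dx=+2,dy=+6->C
  (2,10):dx=+4,dy=-2->D; (3,4):dx=-13,dy=-3->C; (3,5):dx=-7,dy=+3->D; (3,6):dx=-2,dy=+6->D
  (3,7):dx=-1,dy=-8->C; (3,8):dx=-11,dy=+2->D; (3,9):dx=-8,dy=-4->C; (3,10):dx=-6,dy=-12->C
  (4,5):dx=+6,dy=+6->C; (4,6):dx=+11,dy=+9->C; (4,7):dx=+12,dy=-5->D; (4,8):dx=+2,dy=+5->C
  (4,9):dx=+5,dy=-1->D; (4,10):dx=+7,dy=-9->D; (5,6):dx=+5,dy=+3->C; (5,7):dx=+6,dy=-11->D
  (5,8):dx=-4,dy=-1->C; (5,9):dx=-1,dy=-7->C; (5,10):dx=+1,dy=-15->D; (6,7):dx=+1,dy=-14->D
  (6,8):dx=-9,dy=-4->C; (6,9):dx=-6,dy=-10->C; (6,10):dx=-4,dy=-18->C; (7,8):dx=-10,dy=+10->D
  (7,9):dx=-7,dy=+4->D; (7,10):dx=-5,dy=-4->C; (8,9):dx=+3,dy=-6->D; (8,10):dx=+5,dy=-14->D
  (9,10):dx=+2,dy=-8->D
Step 2: C = 23, D = 22, total pairs = 45.
Step 3: tau = (C - D)/(n(n-1)/2) = (23 - 22)/45 = 0.022222.
Step 4: Exact two-sided p-value (enumerate n! = 3628800 permutations of y under H0): p = 1.000000.
Step 5: alpha = 0.05. fail to reject H0.

tau_b = 0.0222 (C=23, D=22), p = 1.000000, fail to reject H0.


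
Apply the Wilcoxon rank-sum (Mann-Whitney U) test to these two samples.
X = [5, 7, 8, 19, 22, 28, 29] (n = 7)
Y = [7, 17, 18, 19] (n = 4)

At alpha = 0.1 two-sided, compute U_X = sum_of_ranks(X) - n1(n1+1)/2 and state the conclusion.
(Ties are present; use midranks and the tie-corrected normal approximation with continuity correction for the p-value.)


Step 1: Combine and sort all 11 observations; assign midranks.
sorted (value, group): (5,X), (7,X), (7,Y), (8,X), (17,Y), (18,Y), (19,X), (19,Y), (22,X), (28,X), (29,X)
ranks: 5->1, 7->2.5, 7->2.5, 8->4, 17->5, 18->6, 19->7.5, 19->7.5, 22->9, 28->10, 29->11
Step 2: Rank sum for X: R1 = 1 + 2.5 + 4 + 7.5 + 9 + 10 + 11 = 45.
Step 3: U_X = R1 - n1(n1+1)/2 = 45 - 7*8/2 = 45 - 28 = 17.
       U_Y = n1*n2 - U_X = 28 - 17 = 11.
Step 4: Ties are present, so use the tie-corrected normal approximation (with continuity correction) for the p-value.
Step 5: p-value = 0.635059; compare to alpha = 0.1. fail to reject H0.

U_X = 17, p = 0.635059, fail to reject H0 at alpha = 0.1.


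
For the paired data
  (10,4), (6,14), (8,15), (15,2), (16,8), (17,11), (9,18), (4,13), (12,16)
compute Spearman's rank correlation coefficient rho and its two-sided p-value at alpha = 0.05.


Step 1: Rank x and y separately (midranks; no ties here).
rank(x): 10->5, 6->2, 8->3, 15->7, 16->8, 17->9, 9->4, 4->1, 12->6
rank(y): 4->2, 14->6, 15->7, 2->1, 8->3, 11->4, 18->9, 13->5, 16->8
Step 2: d_i = R_x(i) - R_y(i); compute d_i^2.
  (5-2)^2=9, (2-6)^2=16, (3-7)^2=16, (7-1)^2=36, (8-3)^2=25, (9-4)^2=25, (4-9)^2=25, (1-5)^2=16, (6-8)^2=4
sum(d^2) = 172.
Step 3: rho = 1 - 6*172 / (9*(9^2 - 1)) = 1 - 1032/720 = -0.433333.
Step 4: Under H0, t = rho * sqrt((n-2)/(1-rho^2)) = -1.2721 ~ t(7).
Step 5: Two-sided p-value from the t-distribution with 7 df = 0.243952.
Step 6: alpha = 0.05. fail to reject H0.

rho = -0.4333, p = 0.243952, fail to reject H0 at alpha = 0.05.


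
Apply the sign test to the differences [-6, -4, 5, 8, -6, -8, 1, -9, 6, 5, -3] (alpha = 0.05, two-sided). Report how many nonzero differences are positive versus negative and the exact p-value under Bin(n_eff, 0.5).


Step 1: Discard zero differences. Original n = 11; n_eff = number of nonzero differences = 11.
Nonzero differences (with sign): -6, -4, +5, +8, -6, -8, +1, -9, +6, +5, -3
Step 2: Count signs: positive = 5, negative = 6.
Step 3: Under H0: P(positive) = 0.5, so the number of positives S ~ Bin(11, 0.5).
Step 4: Two-sided exact p-value = sum of Bin(11,0.5) probabilities at or below the observed probability = 1.000000.
Step 5: alpha = 0.05. fail to reject H0.

n_eff = 11, pos = 5, neg = 6, p = 1.000000, fail to reject H0.


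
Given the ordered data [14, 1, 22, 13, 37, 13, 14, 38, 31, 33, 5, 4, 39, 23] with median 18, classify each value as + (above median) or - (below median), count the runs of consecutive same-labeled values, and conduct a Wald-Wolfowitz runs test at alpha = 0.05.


Step 1: Compute median = 18; label A = above, B = below.
Labels in order: BBABABBAAABBAA  (n_A = 7, n_B = 7)
Step 2: Count runs R = 8.
Step 3: Under H0 (random ordering), E[R] = 2*n_A*n_B/(n_A+n_B) + 1 = 2*7*7/14 + 1 = 8.0000.
        Var[R] = 2*n_A*n_B*(2*n_A*n_B - n_A - n_B) / ((n_A+n_B)^2 * (n_A+n_B-1)) = 8232/2548 = 3.2308.
        SD[R] = 1.7974.
Step 4: R = E[R], so z = 0 with no continuity correction.
Step 5: Two-sided p-value via normal approximation = 2*(1 - Phi(|z|)) = 1.000000.
Step 6: alpha = 0.05. fail to reject H0.

R = 8, z = 0.0000, p = 1.000000, fail to reject H0.


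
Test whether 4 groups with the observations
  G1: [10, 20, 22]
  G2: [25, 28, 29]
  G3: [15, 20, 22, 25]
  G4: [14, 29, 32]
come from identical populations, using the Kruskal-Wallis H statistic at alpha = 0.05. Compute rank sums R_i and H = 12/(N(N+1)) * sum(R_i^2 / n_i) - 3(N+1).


Step 1: Combine all N = 13 observations and assign midranks.
sorted (value, group, rank): (10,G1,1), (14,G4,2), (15,G3,3), (20,G1,4.5), (20,G3,4.5), (22,G1,6.5), (22,G3,6.5), (25,G2,8.5), (25,G3,8.5), (28,G2,10), (29,G2,11.5), (29,G4,11.5), (32,G4,13)
Step 2: Sum ranks within each group.
R_1 = 12 (n_1 = 3)
R_2 = 30 (n_2 = 3)
R_3 = 22.5 (n_3 = 4)
R_4 = 26.5 (n_4 = 3)
Step 3: H = 12/(N(N+1)) * sum(R_i^2/n_i) - 3(N+1)
     = 12/(13*14) * (12^2/3 + 30^2/3 + 22.5^2/4 + 26.5^2/3) - 3*14
     = 0.065934 * 708.646 - 42
     = 4.723901.
Step 4: Ties present; correction factor C = 1 - 24/(13^3 - 13) = 0.989011. Corrected H = 4.723901 / 0.989011 = 4.776389.
Step 5: Under H0, H ~ chi^2(3); p-value = 0.188923.
Step 6: alpha = 0.05. fail to reject H0.

H = 4.7764, df = 3, p = 0.188923, fail to reject H0.


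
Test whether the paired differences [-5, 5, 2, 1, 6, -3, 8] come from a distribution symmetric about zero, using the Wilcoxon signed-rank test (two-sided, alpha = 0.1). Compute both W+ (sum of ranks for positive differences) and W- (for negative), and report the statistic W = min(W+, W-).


Step 1: Drop any zero differences (none here) and take |d_i|.
|d| = [5, 5, 2, 1, 6, 3, 8]
Step 2: Midrank |d_i| (ties get averaged ranks).
ranks: |5|->4.5, |5|->4.5, |2|->2, |1|->1, |6|->6, |3|->3, |8|->7
Step 3: Attach original signs; sum ranks with positive sign and with negative sign.
W+ = 4.5 + 2 + 1 + 6 + 7 = 20.5
W- = 4.5 + 3 = 7.5
(Check: W+ + W- = 28 should equal n(n+1)/2 = 28.)
Step 4: Test statistic W = min(W+, W-) = 7.5.
Step 5: Ties in |d|, so use the tie-corrected normal approximation.
        E[W] = n(n+1)/4 = 7*8/4 = 14.
        Tie groups: |d|=5 (t=2); sum(t^3 - t) = 6.
        Var[W] = n(n+1)(2n+1)/24 - sum(t^3-t)/48 = 840/24 - 6/48 = 34.875.
        z = (W - E[W]) / sqrt(Var[W]) = (7.5 - 14) / 5.9055 = -1.1007.
        Two-sided p = 2*Phi(z) = 0.271041.
Step 6: alpha = 0.1. fail to reject H0.

W+ = 20.5, W- = 7.5, W = min = 7.5, p = 0.271041, fail to reject H0.


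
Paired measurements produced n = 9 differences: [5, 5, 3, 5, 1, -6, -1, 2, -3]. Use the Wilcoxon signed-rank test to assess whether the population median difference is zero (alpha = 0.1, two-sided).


Step 1: Drop any zero differences (none here) and take |d_i|.
|d| = [5, 5, 3, 5, 1, 6, 1, 2, 3]
Step 2: Midrank |d_i| (ties get averaged ranks).
ranks: |5|->7, |5|->7, |3|->4.5, |5|->7, |1|->1.5, |6|->9, |1|->1.5, |2|->3, |3|->4.5
Step 3: Attach original signs; sum ranks with positive sign and with negative sign.
W+ = 7 + 7 + 4.5 + 7 + 1.5 + 3 = 30
W- = 9 + 1.5 + 4.5 = 15
(Check: W+ + W- = 45 should equal n(n+1)/2 = 45.)
Step 4: Test statistic W = min(W+, W-) = 15.
Step 5: Ties in |d|, so use the tie-corrected normal approximation.
        E[W] = n(n+1)/4 = 9*10/4 = 22.5.
        Tie groups: |d|=1 (t=2), |d|=3 (t=2), |d|=5 (t=3); sum(t^3 - t) = 36.
        Var[W] = n(n+1)(2n+1)/24 - sum(t^3-t)/48 = 1710/24 - 36/48 = 70.5.
        z = (W - E[W]) / sqrt(Var[W]) = (15 - 22.5) / 8.3964 = -0.8932.
        Two-sided p = 2*Phi(z) = 0.371730.
Step 6: alpha = 0.1. fail to reject H0.

W+ = 30, W- = 15, W = min = 15, p = 0.371730, fail to reject H0.


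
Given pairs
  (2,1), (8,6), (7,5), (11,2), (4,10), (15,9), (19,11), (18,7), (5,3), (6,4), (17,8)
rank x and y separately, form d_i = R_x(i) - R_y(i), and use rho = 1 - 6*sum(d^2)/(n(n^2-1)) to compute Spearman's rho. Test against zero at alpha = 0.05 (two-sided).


Step 1: Rank x and y separately (midranks; no ties here).
rank(x): 2->1, 8->6, 7->5, 11->7, 4->2, 15->8, 19->11, 18->10, 5->3, 6->4, 17->9
rank(y): 1->1, 6->6, 5->5, 2->2, 10->10, 9->9, 11->11, 7->7, 3->3, 4->4, 8->8
Step 2: d_i = R_x(i) - R_y(i); compute d_i^2.
  (1-1)^2=0, (6-6)^2=0, (5-5)^2=0, (7-2)^2=25, (2-10)^2=64, (8-9)^2=1, (11-11)^2=0, (10-7)^2=9, (3-3)^2=0, (4-4)^2=0, (9-8)^2=1
sum(d^2) = 100.
Step 3: rho = 1 - 6*100 / (11*(11^2 - 1)) = 1 - 600/1320 = 0.545455.
Step 4: Under H0, t = rho * sqrt((n-2)/(1-rho^2)) = 1.9524 ~ t(9).
Step 5: Two-sided p-value from the t-distribution with 9 df = 0.082651.
Step 6: alpha = 0.05. fail to reject H0.

rho = 0.5455, p = 0.082651, fail to reject H0 at alpha = 0.05.


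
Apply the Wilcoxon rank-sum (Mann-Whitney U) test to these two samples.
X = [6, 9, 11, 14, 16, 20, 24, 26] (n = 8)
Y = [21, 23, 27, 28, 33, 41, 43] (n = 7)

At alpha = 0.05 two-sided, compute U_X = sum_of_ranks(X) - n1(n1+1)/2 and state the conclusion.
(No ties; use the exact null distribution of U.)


Step 1: Combine and sort all 15 observations; assign midranks.
sorted (value, group): (6,X), (9,X), (11,X), (14,X), (16,X), (20,X), (21,Y), (23,Y), (24,X), (26,X), (27,Y), (28,Y), (33,Y), (41,Y), (43,Y)
ranks: 6->1, 9->2, 11->3, 14->4, 16->5, 20->6, 21->7, 23->8, 24->9, 26->10, 27->11, 28->12, 33->13, 41->14, 43->15
Step 2: Rank sum for X: R1 = 1 + 2 + 3 + 4 + 5 + 6 + 9 + 10 = 40.
Step 3: U_X = R1 - n1(n1+1)/2 = 40 - 8*9/2 = 40 - 36 = 4.
       U_Y = n1*n2 - U_X = 56 - 4 = 52.
Step 4: No ties, so the exact null distribution of U (based on enumerating the C(15,8) = 6435 equally likely rank assignments) gives the two-sided p-value.
Step 5: p-value = 0.003730; compare to alpha = 0.05. reject H0.

U_X = 4, p = 0.003730, reject H0 at alpha = 0.05.


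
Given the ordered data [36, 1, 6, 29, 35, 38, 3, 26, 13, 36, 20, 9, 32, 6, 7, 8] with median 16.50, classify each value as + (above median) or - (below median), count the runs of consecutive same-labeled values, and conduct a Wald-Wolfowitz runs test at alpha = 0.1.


Step 1: Compute median = 16.50; label A = above, B = below.
Labels in order: ABBAAABABAABABBB  (n_A = 8, n_B = 8)
Step 2: Count runs R = 10.
Step 3: Under H0 (random ordering), E[R] = 2*n_A*n_B/(n_A+n_B) + 1 = 2*8*8/16 + 1 = 9.0000.
        Var[R] = 2*n_A*n_B*(2*n_A*n_B - n_A - n_B) / ((n_A+n_B)^2 * (n_A+n_B-1)) = 14336/3840 = 3.7333.
        SD[R] = 1.9322.
Step 4: Continuity-corrected z = (R - 0.5 - E[R]) / SD[R] = (10 - 0.5 - 9.0000) / 1.9322 = 0.2588.
Step 5: Two-sided p-value via normal approximation = 2*(1 - Phi(|z|)) = 0.795809.
Step 6: alpha = 0.1. fail to reject H0.

R = 10, z = 0.2588, p = 0.795809, fail to reject H0.


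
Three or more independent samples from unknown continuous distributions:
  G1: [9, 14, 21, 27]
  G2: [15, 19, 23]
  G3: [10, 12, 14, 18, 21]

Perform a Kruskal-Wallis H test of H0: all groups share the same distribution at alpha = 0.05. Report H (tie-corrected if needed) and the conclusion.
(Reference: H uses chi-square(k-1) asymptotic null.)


Step 1: Combine all N = 12 observations and assign midranks.
sorted (value, group, rank): (9,G1,1), (10,G3,2), (12,G3,3), (14,G1,4.5), (14,G3,4.5), (15,G2,6), (18,G3,7), (19,G2,8), (21,G1,9.5), (21,G3,9.5), (23,G2,11), (27,G1,12)
Step 2: Sum ranks within each group.
R_1 = 27 (n_1 = 4)
R_2 = 25 (n_2 = 3)
R_3 = 26 (n_3 = 5)
Step 3: H = 12/(N(N+1)) * sum(R_i^2/n_i) - 3(N+1)
     = 12/(12*13) * (27^2/4 + 25^2/3 + 26^2/5) - 3*13
     = 0.076923 * 525.783 - 39
     = 1.444872.
Step 4: Ties present; correction factor C = 1 - 12/(12^3 - 12) = 0.993007. Corrected H = 1.444872 / 0.993007 = 1.455047.
Step 5: Under H0, H ~ chi^2(2); p-value = 0.483104.
Step 6: alpha = 0.05. fail to reject H0.

H = 1.4550, df = 2, p = 0.483104, fail to reject H0.


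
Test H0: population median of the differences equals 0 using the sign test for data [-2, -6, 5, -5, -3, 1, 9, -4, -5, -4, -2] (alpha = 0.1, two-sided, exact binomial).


Step 1: Discard zero differences. Original n = 11; n_eff = number of nonzero differences = 11.
Nonzero differences (with sign): -2, -6, +5, -5, -3, +1, +9, -4, -5, -4, -2
Step 2: Count signs: positive = 3, negative = 8.
Step 3: Under H0: P(positive) = 0.5, so the number of positives S ~ Bin(11, 0.5).
Step 4: Two-sided exact p-value = sum of Bin(11,0.5) probabilities at or below the observed probability = 0.226562.
Step 5: alpha = 0.1. fail to reject H0.

n_eff = 11, pos = 3, neg = 8, p = 0.226562, fail to reject H0.


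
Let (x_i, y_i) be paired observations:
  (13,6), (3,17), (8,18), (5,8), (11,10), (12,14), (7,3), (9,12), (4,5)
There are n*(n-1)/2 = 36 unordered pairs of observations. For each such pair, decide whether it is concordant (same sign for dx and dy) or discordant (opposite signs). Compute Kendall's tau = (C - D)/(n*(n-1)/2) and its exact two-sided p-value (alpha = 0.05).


Step 1: Enumerate the 36 unordered pairs (i,j) with i<j and classify each by sign(x_j-x_i) * sign(y_j-y_i).
  (1,2):dx=-10,dy=+11->D; (1,3):dx=-5,dy=+12->D; (1,4):dx=-8,dy=+2->D; (1,5):dx=-2,dy=+4->D
  (1,6):dx=-1,dy=+8->D; (1,7):dx=-6,dy=-3->C; (1,8):dx=-4,dy=+6->D; (1,9):dx=-9,dy=-1->C
  (2,3):dx=+5,dy=+1->C; (2,4):dx=+2,dy=-9->D; (2,5):dx=+8,dy=-7->D; (2,6):dx=+9,dy=-3->D
  (2,7):dx=+4,dy=-14->D; (2,8):dx=+6,dy=-5->D; (2,9):dx=+1,dy=-12->D; (3,4):dx=-3,dy=-10->C
  (3,5):dx=+3,dy=-8->D; (3,6):dx=+4,dy=-4->D; (3,7):dx=-1,dy=-15->C; (3,8):dx=+1,dy=-6->D
  (3,9):dx=-4,dy=-13->C; (4,5):dx=+6,dy=+2->C; (4,6):dx=+7,dy=+6->C; (4,7):dx=+2,dy=-5->D
  (4,8):dx=+4,dy=+4->C; (4,9):dx=-1,dy=-3->C; (5,6):dx=+1,dy=+4->C; (5,7):dx=-4,dy=-7->C
  (5,8):dx=-2,dy=+2->D; (5,9):dx=-7,dy=-5->C; (6,7):dx=-5,dy=-11->C; (6,8):dx=-3,dy=-2->C
  (6,9):dx=-8,dy=-9->C; (7,8):dx=+2,dy=+9->C; (7,9):dx=-3,dy=+2->D; (8,9):dx=-5,dy=-7->C
Step 2: C = 18, D = 18, total pairs = 36.
Step 3: tau = (C - D)/(n(n-1)/2) = (18 - 18)/36 = 0.000000.
Step 4: Exact two-sided p-value (enumerate n! = 362880 permutations of y under H0): p = 1.000000.
Step 5: alpha = 0.05. fail to reject H0.

tau_b = 0.0000 (C=18, D=18), p = 1.000000, fail to reject H0.


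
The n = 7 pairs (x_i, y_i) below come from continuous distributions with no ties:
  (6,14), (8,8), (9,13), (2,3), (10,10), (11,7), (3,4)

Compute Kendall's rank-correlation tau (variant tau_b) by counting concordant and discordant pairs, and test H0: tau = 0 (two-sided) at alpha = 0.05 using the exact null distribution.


Step 1: Enumerate the 21 unordered pairs (i,j) with i<j and classify each by sign(x_j-x_i) * sign(y_j-y_i).
  (1,2):dx=+2,dy=-6->D; (1,3):dx=+3,dy=-1->D; (1,4):dx=-4,dy=-11->C; (1,5):dx=+4,dy=-4->D
  (1,6):dx=+5,dy=-7->D; (1,7):dx=-3,dy=-10->C; (2,3):dx=+1,dy=+5->C; (2,4):dx=-6,dy=-5->C
  (2,5):dx=+2,dy=+2->C; (2,6):dx=+3,dy=-1->D; (2,7):dx=-5,dy=-4->C; (3,4):dx=-7,dy=-10->C
  (3,5):dx=+1,dy=-3->D; (3,6):dx=+2,dy=-6->D; (3,7):dx=-6,dy=-9->C; (4,5):dx=+8,dy=+7->C
  (4,6):dx=+9,dy=+4->C; (4,7):dx=+1,dy=+1->C; (5,6):dx=+1,dy=-3->D; (5,7):dx=-7,dy=-6->C
  (6,7):dx=-8,dy=-3->C
Step 2: C = 13, D = 8, total pairs = 21.
Step 3: tau = (C - D)/(n(n-1)/2) = (13 - 8)/21 = 0.238095.
Step 4: Exact two-sided p-value (enumerate n! = 5040 permutations of y under H0): p = 0.561905.
Step 5: alpha = 0.05. fail to reject H0.

tau_b = 0.2381 (C=13, D=8), p = 0.561905, fail to reject H0.


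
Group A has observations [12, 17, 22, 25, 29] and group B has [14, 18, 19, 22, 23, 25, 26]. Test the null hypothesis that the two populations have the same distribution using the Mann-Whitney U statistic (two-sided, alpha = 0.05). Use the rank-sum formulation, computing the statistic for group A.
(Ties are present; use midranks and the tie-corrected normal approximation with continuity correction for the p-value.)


Step 1: Combine and sort all 12 observations; assign midranks.
sorted (value, group): (12,X), (14,Y), (17,X), (18,Y), (19,Y), (22,X), (22,Y), (23,Y), (25,X), (25,Y), (26,Y), (29,X)
ranks: 12->1, 14->2, 17->3, 18->4, 19->5, 22->6.5, 22->6.5, 23->8, 25->9.5, 25->9.5, 26->11, 29->12
Step 2: Rank sum for X: R1 = 1 + 3 + 6.5 + 9.5 + 12 = 32.
Step 3: U_X = R1 - n1(n1+1)/2 = 32 - 5*6/2 = 32 - 15 = 17.
       U_Y = n1*n2 - U_X = 35 - 17 = 18.
Step 4: Ties are present, so use the tie-corrected normal approximation (with continuity correction) for the p-value.
Step 5: p-value = 1.000000; compare to alpha = 0.05. fail to reject H0.

U_X = 17, p = 1.000000, fail to reject H0 at alpha = 0.05.


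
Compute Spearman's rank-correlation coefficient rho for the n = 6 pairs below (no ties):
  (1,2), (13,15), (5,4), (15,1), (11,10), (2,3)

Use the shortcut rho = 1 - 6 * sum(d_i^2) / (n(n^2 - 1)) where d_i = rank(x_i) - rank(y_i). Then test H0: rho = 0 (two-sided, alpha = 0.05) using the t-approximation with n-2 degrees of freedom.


Step 1: Rank x and y separately (midranks; no ties here).
rank(x): 1->1, 13->5, 5->3, 15->6, 11->4, 2->2
rank(y): 2->2, 15->6, 4->4, 1->1, 10->5, 3->3
Step 2: d_i = R_x(i) - R_y(i); compute d_i^2.
  (1-2)^2=1, (5-6)^2=1, (3-4)^2=1, (6-1)^2=25, (4-5)^2=1, (2-3)^2=1
sum(d^2) = 30.
Step 3: rho = 1 - 6*30 / (6*(6^2 - 1)) = 1 - 180/210 = 0.142857.
Step 4: Under H0, t = rho * sqrt((n-2)/(1-rho^2)) = 0.2887 ~ t(4).
Step 5: Two-sided p-value from the t-distribution with 4 df = 0.787172.
Step 6: alpha = 0.05. fail to reject H0.

rho = 0.1429, p = 0.787172, fail to reject H0 at alpha = 0.05.


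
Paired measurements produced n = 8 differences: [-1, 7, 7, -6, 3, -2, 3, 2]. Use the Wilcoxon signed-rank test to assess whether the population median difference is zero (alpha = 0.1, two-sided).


Step 1: Drop any zero differences (none here) and take |d_i|.
|d| = [1, 7, 7, 6, 3, 2, 3, 2]
Step 2: Midrank |d_i| (ties get averaged ranks).
ranks: |1|->1, |7|->7.5, |7|->7.5, |6|->6, |3|->4.5, |2|->2.5, |3|->4.5, |2|->2.5
Step 3: Attach original signs; sum ranks with positive sign and with negative sign.
W+ = 7.5 + 7.5 + 4.5 + 4.5 + 2.5 = 26.5
W- = 1 + 6 + 2.5 = 9.5
(Check: W+ + W- = 36 should equal n(n+1)/2 = 36.)
Step 4: Test statistic W = min(W+, W-) = 9.5.
Step 5: Ties in |d|, so use the tie-corrected normal approximation.
        E[W] = n(n+1)/4 = 8*9/4 = 18.
        Tie groups: |d|=2 (t=2), |d|=3 (t=2), |d|=7 (t=2); sum(t^3 - t) = 18.
        Var[W] = n(n+1)(2n+1)/24 - sum(t^3-t)/48 = 1224/24 - 18/48 = 50.625.
        z = (W - E[W]) / sqrt(Var[W]) = (9.5 - 18) / 7.1151 = -1.1946.
        Two-sided p = 2*Phi(z) = 0.232228.
Step 6: alpha = 0.1. fail to reject H0.

W+ = 26.5, W- = 9.5, W = min = 9.5, p = 0.232228, fail to reject H0.


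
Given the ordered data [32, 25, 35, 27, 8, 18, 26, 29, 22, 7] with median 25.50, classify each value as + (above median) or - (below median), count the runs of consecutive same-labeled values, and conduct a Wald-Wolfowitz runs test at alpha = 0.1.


Step 1: Compute median = 25.50; label A = above, B = below.
Labels in order: ABAABBAABB  (n_A = 5, n_B = 5)
Step 2: Count runs R = 6.
Step 3: Under H0 (random ordering), E[R] = 2*n_A*n_B/(n_A+n_B) + 1 = 2*5*5/10 + 1 = 6.0000.
        Var[R] = 2*n_A*n_B*(2*n_A*n_B - n_A - n_B) / ((n_A+n_B)^2 * (n_A+n_B-1)) = 2000/900 = 2.2222.
        SD[R] = 1.4907.
Step 4: R = E[R], so z = 0 with no continuity correction.
Step 5: Two-sided p-value via normal approximation = 2*(1 - Phi(|z|)) = 1.000000.
Step 6: alpha = 0.1. fail to reject H0.

R = 6, z = 0.0000, p = 1.000000, fail to reject H0.


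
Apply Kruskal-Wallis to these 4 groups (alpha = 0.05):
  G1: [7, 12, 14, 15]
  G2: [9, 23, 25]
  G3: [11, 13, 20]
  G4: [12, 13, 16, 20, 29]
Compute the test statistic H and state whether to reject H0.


Step 1: Combine all N = 15 observations and assign midranks.
sorted (value, group, rank): (7,G1,1), (9,G2,2), (11,G3,3), (12,G1,4.5), (12,G4,4.5), (13,G3,6.5), (13,G4,6.5), (14,G1,8), (15,G1,9), (16,G4,10), (20,G3,11.5), (20,G4,11.5), (23,G2,13), (25,G2,14), (29,G4,15)
Step 2: Sum ranks within each group.
R_1 = 22.5 (n_1 = 4)
R_2 = 29 (n_2 = 3)
R_3 = 21 (n_3 = 3)
R_4 = 47.5 (n_4 = 5)
Step 3: H = 12/(N(N+1)) * sum(R_i^2/n_i) - 3(N+1)
     = 12/(15*16) * (22.5^2/4 + 29^2/3 + 21^2/3 + 47.5^2/5) - 3*16
     = 0.050000 * 1005.15 - 48
     = 2.257292.
Step 4: Ties present; correction factor C = 1 - 18/(15^3 - 15) = 0.994643. Corrected H = 2.257292 / 0.994643 = 2.269449.
Step 5: Under H0, H ~ chi^2(3); p-value = 0.518399.
Step 6: alpha = 0.05. fail to reject H0.

H = 2.2694, df = 3, p = 0.518399, fail to reject H0.


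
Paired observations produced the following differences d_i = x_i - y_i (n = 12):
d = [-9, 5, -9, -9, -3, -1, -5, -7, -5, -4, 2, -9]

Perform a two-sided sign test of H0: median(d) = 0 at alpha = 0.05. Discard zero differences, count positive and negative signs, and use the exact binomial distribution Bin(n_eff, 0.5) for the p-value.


Step 1: Discard zero differences. Original n = 12; n_eff = number of nonzero differences = 12.
Nonzero differences (with sign): -9, +5, -9, -9, -3, -1, -5, -7, -5, -4, +2, -9
Step 2: Count signs: positive = 2, negative = 10.
Step 3: Under H0: P(positive) = 0.5, so the number of positives S ~ Bin(12, 0.5).
Step 4: Two-sided exact p-value = sum of Bin(12,0.5) probabilities at or below the observed probability = 0.038574.
Step 5: alpha = 0.05. reject H0.

n_eff = 12, pos = 2, neg = 10, p = 0.038574, reject H0.


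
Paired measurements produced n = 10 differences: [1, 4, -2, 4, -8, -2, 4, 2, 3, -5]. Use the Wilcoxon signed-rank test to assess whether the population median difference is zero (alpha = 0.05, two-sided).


Step 1: Drop any zero differences (none here) and take |d_i|.
|d| = [1, 4, 2, 4, 8, 2, 4, 2, 3, 5]
Step 2: Midrank |d_i| (ties get averaged ranks).
ranks: |1|->1, |4|->7, |2|->3, |4|->7, |8|->10, |2|->3, |4|->7, |2|->3, |3|->5, |5|->9
Step 3: Attach original signs; sum ranks with positive sign and with negative sign.
W+ = 1 + 7 + 7 + 7 + 3 + 5 = 30
W- = 3 + 10 + 3 + 9 = 25
(Check: W+ + W- = 55 should equal n(n+1)/2 = 55.)
Step 4: Test statistic W = min(W+, W-) = 25.
Step 5: Ties in |d|, so use the tie-corrected normal approximation.
        E[W] = n(n+1)/4 = 10*11/4 = 27.5.
        Tie groups: |d|=2 (t=3), |d|=4 (t=3); sum(t^3 - t) = 48.
        Var[W] = n(n+1)(2n+1)/24 - sum(t^3-t)/48 = 2310/24 - 48/48 = 95.25.
        z = (W - E[W]) / sqrt(Var[W]) = (25 - 27.5) / 9.7596 = -0.2562.
        Two-sided p = 2*Phi(z) = 0.797829.
Step 6: alpha = 0.05. fail to reject H0.

W+ = 30, W- = 25, W = min = 25, p = 0.797829, fail to reject H0.


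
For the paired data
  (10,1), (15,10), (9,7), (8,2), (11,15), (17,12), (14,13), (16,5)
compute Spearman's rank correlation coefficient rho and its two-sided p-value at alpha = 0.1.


Step 1: Rank x and y separately (midranks; no ties here).
rank(x): 10->3, 15->6, 9->2, 8->1, 11->4, 17->8, 14->5, 16->7
rank(y): 1->1, 10->5, 7->4, 2->2, 15->8, 12->6, 13->7, 5->3
Step 2: d_i = R_x(i) - R_y(i); compute d_i^2.
  (3-1)^2=4, (6-5)^2=1, (2-4)^2=4, (1-2)^2=1, (4-8)^2=16, (8-6)^2=4, (5-7)^2=4, (7-3)^2=16
sum(d^2) = 50.
Step 3: rho = 1 - 6*50 / (8*(8^2 - 1)) = 1 - 300/504 = 0.404762.
Step 4: Under H0, t = rho * sqrt((n-2)/(1-rho^2)) = 1.0842 ~ t(6).
Step 5: Two-sided p-value from the t-distribution with 6 df = 0.319889.
Step 6: alpha = 0.1. fail to reject H0.

rho = 0.4048, p = 0.319889, fail to reject H0 at alpha = 0.1.


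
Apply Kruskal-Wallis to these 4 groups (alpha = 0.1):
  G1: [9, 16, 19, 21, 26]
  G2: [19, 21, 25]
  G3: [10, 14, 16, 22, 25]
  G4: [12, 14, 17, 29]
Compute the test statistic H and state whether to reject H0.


Step 1: Combine all N = 17 observations and assign midranks.
sorted (value, group, rank): (9,G1,1), (10,G3,2), (12,G4,3), (14,G3,4.5), (14,G4,4.5), (16,G1,6.5), (16,G3,6.5), (17,G4,8), (19,G1,9.5), (19,G2,9.5), (21,G1,11.5), (21,G2,11.5), (22,G3,13), (25,G2,14.5), (25,G3,14.5), (26,G1,16), (29,G4,17)
Step 2: Sum ranks within each group.
R_1 = 44.5 (n_1 = 5)
R_2 = 35.5 (n_2 = 3)
R_3 = 40.5 (n_3 = 5)
R_4 = 32.5 (n_4 = 4)
Step 3: H = 12/(N(N+1)) * sum(R_i^2/n_i) - 3(N+1)
     = 12/(17*18) * (44.5^2/5 + 35.5^2/3 + 40.5^2/5 + 32.5^2/4) - 3*18
     = 0.039216 * 1408.25 - 54
     = 1.225327.
Step 4: Ties present; correction factor C = 1 - 30/(17^3 - 17) = 0.993873. Corrected H = 1.225327 / 0.993873 = 1.232881.
Step 5: Under H0, H ~ chi^2(3); p-value = 0.745129.
Step 6: alpha = 0.1. fail to reject H0.

H = 1.2329, df = 3, p = 0.745129, fail to reject H0.
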